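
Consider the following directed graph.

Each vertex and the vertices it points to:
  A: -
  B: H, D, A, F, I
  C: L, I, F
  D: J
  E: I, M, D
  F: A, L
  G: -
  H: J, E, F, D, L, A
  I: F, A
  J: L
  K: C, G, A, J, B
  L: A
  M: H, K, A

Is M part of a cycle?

M is on a cycle iff M can reach itself via ≥1 edge.
M → H → E → M — yes.

Yes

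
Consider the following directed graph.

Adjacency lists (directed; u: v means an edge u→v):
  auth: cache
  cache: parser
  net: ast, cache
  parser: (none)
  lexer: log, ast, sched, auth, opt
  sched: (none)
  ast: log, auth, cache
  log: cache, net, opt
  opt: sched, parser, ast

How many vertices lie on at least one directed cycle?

4

A vertex is on a directed cycle iff it belongs to a strongly connected component of size ≥ 2 (or has a self-loop).
The vertices on cycles are {ast, log, net, opt} — 4 in total.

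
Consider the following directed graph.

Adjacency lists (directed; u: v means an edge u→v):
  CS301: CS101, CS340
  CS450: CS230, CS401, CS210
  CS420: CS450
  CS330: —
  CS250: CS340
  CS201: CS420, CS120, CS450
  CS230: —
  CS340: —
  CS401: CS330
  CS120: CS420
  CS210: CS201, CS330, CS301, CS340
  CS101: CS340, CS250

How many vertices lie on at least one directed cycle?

5

A vertex is on a directed cycle iff it belongs to a strongly connected component of size ≥ 2 (or has a self-loop).
The vertices on cycles are {CS120, CS201, CS210, CS420, CS450} — 5 in total.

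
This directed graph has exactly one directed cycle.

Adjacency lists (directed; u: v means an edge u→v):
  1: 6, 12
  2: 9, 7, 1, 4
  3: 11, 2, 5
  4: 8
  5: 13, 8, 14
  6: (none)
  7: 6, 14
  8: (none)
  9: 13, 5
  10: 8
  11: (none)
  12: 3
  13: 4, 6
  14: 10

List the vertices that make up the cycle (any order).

DFS with gray/black marking from 3:
3 gray
  11 gray
  11 black
  2 gray
    9 gray
      13 gray
        4 gray
          8 gray
          8 black
        4 black
        6 gray
        6 black
      13 black
      5 gray
        5→13: 13 black — skip
        5→8: 8 black — skip
        14 gray
          10 gray
            10→8: 8 black — skip
          10 black
        14 black
      5 black
    9 black
    7 gray
      7→6: 6 black — skip
      7→14: 14 black — skip
    7 black
    1 gray
      1→6: 6 black — skip
      12 gray
        12→3: 3 is gray → back edge
Back edge closes the cycle 3 → 2 → 1 → 12 → 3; its vertices are {1, 2, 3, 12}.

1, 2, 3, 12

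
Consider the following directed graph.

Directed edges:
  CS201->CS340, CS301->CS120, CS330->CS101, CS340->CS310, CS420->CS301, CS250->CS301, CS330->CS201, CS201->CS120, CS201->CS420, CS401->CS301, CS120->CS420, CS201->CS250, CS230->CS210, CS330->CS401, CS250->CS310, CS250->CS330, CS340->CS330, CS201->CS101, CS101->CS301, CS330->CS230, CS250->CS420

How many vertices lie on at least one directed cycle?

7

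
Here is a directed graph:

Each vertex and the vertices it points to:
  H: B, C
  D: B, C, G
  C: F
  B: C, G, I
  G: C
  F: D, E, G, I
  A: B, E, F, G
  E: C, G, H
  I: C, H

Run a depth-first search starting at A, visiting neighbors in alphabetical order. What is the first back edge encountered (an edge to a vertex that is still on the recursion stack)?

D→B

DFS from A (visiting neighbors in alphabetical order); mark gray on enter, black on exit:
A gray
  B gray
    C gray
      F gray
        D gray
          D→B: B is gray → back edge
First back edge: D → B.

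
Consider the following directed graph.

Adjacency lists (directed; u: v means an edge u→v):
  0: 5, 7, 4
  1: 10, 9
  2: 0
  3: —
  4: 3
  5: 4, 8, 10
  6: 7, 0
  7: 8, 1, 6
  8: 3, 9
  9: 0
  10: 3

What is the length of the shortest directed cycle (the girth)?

2

For each vertex v, BFS finds the shortest path from v back to v.
The shortest such closed walk is 7 → 6 → 7, length 2.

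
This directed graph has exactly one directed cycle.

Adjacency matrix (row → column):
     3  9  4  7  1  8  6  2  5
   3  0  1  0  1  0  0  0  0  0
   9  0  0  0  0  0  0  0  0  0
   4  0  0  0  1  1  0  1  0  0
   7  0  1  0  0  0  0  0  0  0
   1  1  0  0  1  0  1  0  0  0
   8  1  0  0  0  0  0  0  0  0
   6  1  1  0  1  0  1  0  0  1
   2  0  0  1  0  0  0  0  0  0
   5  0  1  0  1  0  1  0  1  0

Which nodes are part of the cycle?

DFS with gray/black marking from 4:
4 gray
  6 gray
    8 gray
      3 gray
        7 gray
          9 gray
          9 black
        7 black
        3→9: 9 black — skip
      3 black
    8 black
    6→9: 9 black — skip
    6→7: 7 black — skip
    6→3: 3 black — skip
    5 gray
      2 gray
        2→4: 4 is gray → back edge
Back edge closes the cycle 4 → 6 → 5 → 2 → 4; its vertices are {2, 4, 5, 6}.

2, 4, 5, 6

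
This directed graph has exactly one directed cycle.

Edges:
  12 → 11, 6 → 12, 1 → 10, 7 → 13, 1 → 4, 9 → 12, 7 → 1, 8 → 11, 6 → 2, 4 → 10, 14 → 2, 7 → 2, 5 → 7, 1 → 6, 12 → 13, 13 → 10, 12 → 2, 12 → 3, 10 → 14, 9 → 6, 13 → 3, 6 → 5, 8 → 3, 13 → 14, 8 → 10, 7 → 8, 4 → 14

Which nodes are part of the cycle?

1, 5, 6, 7

DFS with gray/black marking from 6:
6 gray
  12 gray
    2 gray
    2 black
    3 gray
    3 black
    13 gray
      13→3: 3 black — skip
      14 gray
        14→2: 2 black — skip
      14 black
      10 gray
        10→14: 14 black — skip
      10 black
    13 black
    11 gray
    11 black
  12 black
  5 gray
    7 gray
      7→2: 2 black — skip
      8 gray
        8→11: 11 black — skip
        8→10: 10 black — skip
        8→3: 3 black — skip
      8 black
      7→13: 13 black — skip
      1 gray
        1→6: 6 is gray → back edge
Back edge closes the cycle 6 → 5 → 7 → 1 → 6; its vertices are {1, 5, 6, 7}.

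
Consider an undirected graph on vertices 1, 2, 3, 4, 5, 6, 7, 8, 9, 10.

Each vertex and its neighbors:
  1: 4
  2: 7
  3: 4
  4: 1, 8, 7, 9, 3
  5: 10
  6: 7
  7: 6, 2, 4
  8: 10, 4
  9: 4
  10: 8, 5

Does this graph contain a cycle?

No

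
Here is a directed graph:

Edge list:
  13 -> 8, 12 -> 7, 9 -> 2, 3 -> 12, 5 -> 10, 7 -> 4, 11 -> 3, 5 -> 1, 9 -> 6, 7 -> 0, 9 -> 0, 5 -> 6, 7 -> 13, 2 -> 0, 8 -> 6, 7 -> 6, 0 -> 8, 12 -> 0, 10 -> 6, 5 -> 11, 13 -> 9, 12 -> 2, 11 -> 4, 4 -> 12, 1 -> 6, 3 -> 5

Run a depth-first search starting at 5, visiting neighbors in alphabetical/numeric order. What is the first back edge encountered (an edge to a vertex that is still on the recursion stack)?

3→5

DFS from 5 (visiting neighbors in alphabetical/numeric order); mark gray on enter, black on exit:
5 gray
  1 gray
    6 gray
    6 black
  1 black
  5→6: 6 black — skip
  10 gray
    10→6: 6 black — skip
  10 black
  11 gray
    3 gray
      3→5: 5 is gray → back edge
First back edge: 3 → 5.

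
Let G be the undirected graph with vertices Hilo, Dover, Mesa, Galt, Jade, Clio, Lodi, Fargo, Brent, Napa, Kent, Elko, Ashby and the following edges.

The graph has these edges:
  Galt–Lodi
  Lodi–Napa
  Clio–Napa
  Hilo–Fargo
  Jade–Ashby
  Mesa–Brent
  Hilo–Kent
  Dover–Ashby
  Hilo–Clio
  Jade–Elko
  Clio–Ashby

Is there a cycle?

No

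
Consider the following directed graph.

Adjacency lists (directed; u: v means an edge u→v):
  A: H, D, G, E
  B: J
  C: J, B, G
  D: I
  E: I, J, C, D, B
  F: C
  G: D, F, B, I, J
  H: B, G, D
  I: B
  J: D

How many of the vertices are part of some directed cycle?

A vertex is on a directed cycle iff it belongs to a strongly connected component of size ≥ 2 (or has a self-loop).
The vertices on cycles are {B, C, D, F, G, I, J} — 7 in total.

7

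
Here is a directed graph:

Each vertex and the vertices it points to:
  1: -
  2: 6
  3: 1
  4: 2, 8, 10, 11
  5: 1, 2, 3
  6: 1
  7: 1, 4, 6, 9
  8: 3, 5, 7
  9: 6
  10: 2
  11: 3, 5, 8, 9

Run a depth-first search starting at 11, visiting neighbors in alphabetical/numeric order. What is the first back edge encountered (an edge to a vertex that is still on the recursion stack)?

4->8

DFS from 11 (visiting neighbors in alphabetical/numeric order); mark gray on enter, black on exit:
11 gray
  3 gray
    1 gray
    1 black
  3 black
  5 gray
    5→1: 1 black — skip
    2 gray
      6 gray
        6→1: 1 black — skip
      6 black
    2 black
    5→3: 3 black — skip
  5 black
  8 gray
    8→3: 3 black — skip
    8→5: 5 black — skip
    7 gray
      7→1: 1 black — skip
      4 gray
        4→2: 2 black — skip
        4→8: 8 is gray → back edge
First back edge: 4 → 8.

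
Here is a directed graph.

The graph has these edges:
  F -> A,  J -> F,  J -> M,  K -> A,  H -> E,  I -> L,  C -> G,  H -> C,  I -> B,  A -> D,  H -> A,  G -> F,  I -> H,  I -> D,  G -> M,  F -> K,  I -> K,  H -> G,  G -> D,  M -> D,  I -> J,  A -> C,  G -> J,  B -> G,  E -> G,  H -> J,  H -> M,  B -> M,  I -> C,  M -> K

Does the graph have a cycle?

DFS with white/gray/black marking, starting from D:
D gray
D black
I gray
  L gray
  L black
  H gray
    J gray
      M gray
        K gray
          A gray
            C gray
              G gray
                F gray
                  F→K: K is gray → back edge
Back edge found, so a cycle exists: K → A → C → G → F → K.

Yes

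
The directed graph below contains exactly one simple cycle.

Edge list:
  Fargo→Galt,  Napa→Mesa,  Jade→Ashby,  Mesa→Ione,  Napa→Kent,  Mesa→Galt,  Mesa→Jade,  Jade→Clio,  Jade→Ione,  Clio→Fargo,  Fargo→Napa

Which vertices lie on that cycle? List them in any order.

Clio, Jade, Mesa, Napa, Fargo

DFS with gray/black marking from Fargo:
Fargo gray
  Napa gray
    Mesa gray
      Galt gray
      Galt black
      Ione gray
      Ione black
      Jade gray
        Jade→Ione: Ione black — skip
        Clio gray
          Clio→Fargo: Fargo is gray → back edge
Back edge closes the cycle Fargo → Napa → Mesa → Jade → Clio → Fargo; its vertices are {Clio, Jade, Mesa, Napa, Fargo}.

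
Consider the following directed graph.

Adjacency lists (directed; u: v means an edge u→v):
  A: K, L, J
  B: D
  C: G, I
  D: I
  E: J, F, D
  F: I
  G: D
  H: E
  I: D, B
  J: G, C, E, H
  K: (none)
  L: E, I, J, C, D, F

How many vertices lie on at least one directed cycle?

A vertex is on a directed cycle iff it belongs to a strongly connected component of size ≥ 2 (or has a self-loop).
The vertices on cycles are {B, D, E, H, I, J} — 6 in total.

6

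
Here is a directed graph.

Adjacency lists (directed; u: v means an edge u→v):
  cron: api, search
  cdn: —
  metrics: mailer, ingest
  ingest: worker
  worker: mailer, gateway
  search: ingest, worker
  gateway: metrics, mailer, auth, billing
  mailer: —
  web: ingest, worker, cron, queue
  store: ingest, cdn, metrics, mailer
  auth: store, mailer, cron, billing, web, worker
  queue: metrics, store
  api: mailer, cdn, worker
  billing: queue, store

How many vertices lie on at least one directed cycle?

A vertex is on a directed cycle iff it belongs to a strongly connected component of size ≥ 2 (or has a self-loop).
The vertices on cycles are {api, web, auth, cron, queue, store, ingest, search, worker, billing, gateway, metrics} — 12 in total.

12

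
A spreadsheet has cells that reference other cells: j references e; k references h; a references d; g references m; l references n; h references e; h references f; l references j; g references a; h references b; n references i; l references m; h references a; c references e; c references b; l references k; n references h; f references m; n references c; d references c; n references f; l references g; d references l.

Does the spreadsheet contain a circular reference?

DFS with white/gray/black marking, starting from f:
f gray
  m gray
  m black
f black
a gray
  d gray
    c gray
      b gray
      b black
      e gray
      e black
    c black
    l gray
      j gray
        j→e: e black — skip
      j black
      n gray
        i gray
        i black
        h gray
          h→b: b black — skip
          h→e: e black — skip
          h→a: a is gray → back edge
Back edge found, so a cycle exists: a → d → l → n → h → a.

Yes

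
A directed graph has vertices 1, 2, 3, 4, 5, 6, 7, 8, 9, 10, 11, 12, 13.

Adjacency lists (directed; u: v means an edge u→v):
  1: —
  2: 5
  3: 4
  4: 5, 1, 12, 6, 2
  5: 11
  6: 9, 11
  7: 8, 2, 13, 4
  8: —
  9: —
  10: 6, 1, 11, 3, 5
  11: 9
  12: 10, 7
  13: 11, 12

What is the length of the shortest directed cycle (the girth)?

For each vertex v, BFS finds the shortest path from v back to v.
The shortest such closed walk is 12 → 7 → 13 → 12, length 3.

3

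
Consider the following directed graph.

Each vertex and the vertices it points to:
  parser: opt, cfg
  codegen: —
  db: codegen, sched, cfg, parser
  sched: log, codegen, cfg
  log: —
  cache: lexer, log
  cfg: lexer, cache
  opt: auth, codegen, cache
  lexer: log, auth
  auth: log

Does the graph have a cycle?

DFS with white/gray/black marking, starting from parser:
parser gray
  opt gray
    auth gray
      log gray
      log black
    auth black
    codegen gray
    codegen black
    cache gray
      lexer gray
        lexer→log: log black — skip
        lexer→auth: auth black — skip
      lexer black
      cache→log: log black — skip
    cache black
  opt black
  cfg gray
    cfg→lexer: lexer black — skip
    cfg→cache: cache black — skip
  cfg black
parser black
db gray
  db→codegen: codegen black — skip
  sched gray
    sched→log: log black — skip
    sched→codegen: codegen black — skip
    sched→cfg: cfg black — skip
  sched black
  db→cfg: cfg black — skip
  db→parser: parser black — skip
db black
Every edge goes to a white or black vertex — no back edge, so the graph is acyclic.

No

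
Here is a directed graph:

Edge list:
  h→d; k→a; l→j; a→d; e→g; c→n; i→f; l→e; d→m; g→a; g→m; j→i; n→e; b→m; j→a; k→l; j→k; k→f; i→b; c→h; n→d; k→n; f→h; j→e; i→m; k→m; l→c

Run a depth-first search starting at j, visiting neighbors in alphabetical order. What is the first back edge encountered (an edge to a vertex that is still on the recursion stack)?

DFS from j (visiting neighbors in alphabetical order); mark gray on enter, black on exit:
j gray
  a gray
    d gray
      m gray
      m black
    d black
  a black
  e gray
    g gray
      g→a: a black — skip
      g→m: m black — skip
    g black
  e black
  i gray
    b gray
      b→m: m black — skip
    b black
    f gray
      h gray
        h→d: d black — skip
      h black
    f black
    i→m: m black — skip
  i black
  k gray
    k→a: a black — skip
    k→f: f black — skip
    l gray
      c gray
        c→h: h black — skip
        n gray
          n→d: d black — skip
          n→e: e black — skip
        n black
      c black
      l→e: e black — skip
      l→j: j is gray → back edge
First back edge: l → j.

l->j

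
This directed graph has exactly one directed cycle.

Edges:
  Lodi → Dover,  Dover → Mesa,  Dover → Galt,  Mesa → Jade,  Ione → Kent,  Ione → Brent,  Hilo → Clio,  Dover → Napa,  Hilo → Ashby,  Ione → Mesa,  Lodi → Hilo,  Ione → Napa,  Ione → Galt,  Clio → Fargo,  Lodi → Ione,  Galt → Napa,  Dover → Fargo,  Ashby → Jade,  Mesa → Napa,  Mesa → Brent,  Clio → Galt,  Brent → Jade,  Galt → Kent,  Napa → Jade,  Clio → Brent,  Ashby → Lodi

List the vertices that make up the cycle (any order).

DFS with gray/black marking from Lodi:
Lodi gray
  Hilo gray
    Ashby gray
      Jade gray
      Jade black
      Ashby→Lodi: Lodi is gray → back edge
Back edge closes the cycle Lodi → Hilo → Ashby → Lodi; its vertices are {Hilo, Lodi, Ashby}.

Hilo, Lodi, Ashby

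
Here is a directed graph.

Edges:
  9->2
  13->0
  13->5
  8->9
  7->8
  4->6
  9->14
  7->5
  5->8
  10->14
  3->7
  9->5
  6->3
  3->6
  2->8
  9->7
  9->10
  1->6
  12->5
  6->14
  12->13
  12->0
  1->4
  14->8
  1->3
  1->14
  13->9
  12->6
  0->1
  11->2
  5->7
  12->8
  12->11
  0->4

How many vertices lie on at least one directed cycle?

A vertex is on a directed cycle iff it belongs to a strongly connected component of size ≥ 2 (or has a self-loop).
The vertices on cycles are {2, 3, 5, 6, 7, 8, 9, 10, 14} — 9 in total.

9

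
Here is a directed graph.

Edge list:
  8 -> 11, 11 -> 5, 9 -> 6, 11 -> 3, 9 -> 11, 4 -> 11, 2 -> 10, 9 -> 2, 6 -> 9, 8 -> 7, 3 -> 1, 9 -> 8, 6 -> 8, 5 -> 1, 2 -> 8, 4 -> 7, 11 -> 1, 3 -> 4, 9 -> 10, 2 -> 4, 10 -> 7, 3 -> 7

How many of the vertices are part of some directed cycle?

5

A vertex is on a directed cycle iff it belongs to a strongly connected component of size ≥ 2 (or has a self-loop).
The vertices on cycles are {3, 4, 6, 9, 11} — 5 in total.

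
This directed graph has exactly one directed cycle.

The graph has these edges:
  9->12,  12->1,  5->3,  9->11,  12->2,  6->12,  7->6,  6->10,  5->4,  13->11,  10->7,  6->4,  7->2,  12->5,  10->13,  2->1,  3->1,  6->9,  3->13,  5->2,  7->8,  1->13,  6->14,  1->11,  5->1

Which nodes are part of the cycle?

DFS with gray/black marking from 7:
7 gray
  8 gray
  8 black
  6 gray
    10 gray
      10→7: 7 is gray → back edge
Back edge closes the cycle 7 → 6 → 10 → 7; its vertices are {6, 7, 10}.

6, 7, 10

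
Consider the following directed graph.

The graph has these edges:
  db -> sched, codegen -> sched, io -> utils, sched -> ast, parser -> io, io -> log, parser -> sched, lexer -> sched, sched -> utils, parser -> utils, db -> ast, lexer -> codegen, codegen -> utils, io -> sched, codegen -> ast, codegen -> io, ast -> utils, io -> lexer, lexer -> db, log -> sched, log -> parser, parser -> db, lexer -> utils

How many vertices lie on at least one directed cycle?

5

A vertex is on a directed cycle iff it belongs to a strongly connected component of size ≥ 2 (or has a self-loop).
The vertices on cycles are {io, log, lexer, parser, codegen} — 5 in total.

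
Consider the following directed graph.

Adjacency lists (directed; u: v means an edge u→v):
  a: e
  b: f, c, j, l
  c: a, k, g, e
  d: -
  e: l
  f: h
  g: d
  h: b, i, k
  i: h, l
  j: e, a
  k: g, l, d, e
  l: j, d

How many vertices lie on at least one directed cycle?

8

A vertex is on a directed cycle iff it belongs to a strongly connected component of size ≥ 2 (or has a self-loop).
The vertices on cycles are {a, b, e, f, h, i, j, l} — 8 in total.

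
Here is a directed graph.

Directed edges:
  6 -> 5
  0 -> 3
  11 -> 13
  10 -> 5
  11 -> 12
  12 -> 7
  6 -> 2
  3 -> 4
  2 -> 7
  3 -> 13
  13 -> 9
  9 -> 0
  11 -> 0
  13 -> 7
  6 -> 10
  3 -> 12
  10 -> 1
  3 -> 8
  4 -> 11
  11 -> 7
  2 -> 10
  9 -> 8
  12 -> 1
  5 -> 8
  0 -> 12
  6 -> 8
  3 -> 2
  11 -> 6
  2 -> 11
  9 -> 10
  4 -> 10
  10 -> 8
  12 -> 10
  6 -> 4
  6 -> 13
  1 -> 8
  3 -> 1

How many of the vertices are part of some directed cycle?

A vertex is on a directed cycle iff it belongs to a strongly connected component of size ≥ 2 (or has a self-loop).
The vertices on cycles are {0, 2, 3, 4, 6, 9, 11, 13} — 8 in total.

8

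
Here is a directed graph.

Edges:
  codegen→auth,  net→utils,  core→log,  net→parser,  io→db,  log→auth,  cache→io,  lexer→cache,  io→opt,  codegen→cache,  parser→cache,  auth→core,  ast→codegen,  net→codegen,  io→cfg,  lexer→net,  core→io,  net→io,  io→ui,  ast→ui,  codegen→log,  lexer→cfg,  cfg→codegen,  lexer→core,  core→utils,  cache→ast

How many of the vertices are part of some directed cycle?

A vertex is on a directed cycle iff it belongs to a strongly connected component of size ≥ 2 (or has a self-loop).
The vertices on cycles are {io, ast, cfg, log, auth, core, cache, codegen} — 8 in total.

8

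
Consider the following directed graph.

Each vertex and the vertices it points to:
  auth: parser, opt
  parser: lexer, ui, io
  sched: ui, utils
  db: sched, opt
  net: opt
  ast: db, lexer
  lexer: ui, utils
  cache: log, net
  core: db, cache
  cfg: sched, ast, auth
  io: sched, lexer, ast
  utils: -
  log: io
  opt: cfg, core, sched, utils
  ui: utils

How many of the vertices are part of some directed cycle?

11

A vertex is on a directed cycle iff it belongs to a strongly connected component of size ≥ 2 (or has a self-loop).
The vertices on cycles are {db, io, ast, cfg, log, net, opt, auth, core, cache, parser} — 11 in total.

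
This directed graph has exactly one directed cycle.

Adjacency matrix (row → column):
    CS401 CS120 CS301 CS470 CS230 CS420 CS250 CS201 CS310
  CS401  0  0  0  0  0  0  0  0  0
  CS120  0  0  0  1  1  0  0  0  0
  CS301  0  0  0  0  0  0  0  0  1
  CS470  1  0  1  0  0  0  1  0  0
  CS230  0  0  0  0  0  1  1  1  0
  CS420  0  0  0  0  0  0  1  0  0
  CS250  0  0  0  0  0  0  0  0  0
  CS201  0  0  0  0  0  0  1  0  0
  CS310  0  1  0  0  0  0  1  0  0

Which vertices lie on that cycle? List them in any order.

CS120, CS301, CS310, CS470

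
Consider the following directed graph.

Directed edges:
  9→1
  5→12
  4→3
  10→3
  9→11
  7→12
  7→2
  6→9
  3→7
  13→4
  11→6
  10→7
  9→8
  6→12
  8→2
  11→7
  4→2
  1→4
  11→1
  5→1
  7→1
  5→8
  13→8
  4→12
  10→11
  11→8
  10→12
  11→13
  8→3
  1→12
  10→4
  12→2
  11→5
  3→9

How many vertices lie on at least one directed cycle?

10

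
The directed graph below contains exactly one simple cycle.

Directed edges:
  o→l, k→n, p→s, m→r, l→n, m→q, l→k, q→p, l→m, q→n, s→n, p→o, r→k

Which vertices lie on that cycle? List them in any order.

l, m, o, p, q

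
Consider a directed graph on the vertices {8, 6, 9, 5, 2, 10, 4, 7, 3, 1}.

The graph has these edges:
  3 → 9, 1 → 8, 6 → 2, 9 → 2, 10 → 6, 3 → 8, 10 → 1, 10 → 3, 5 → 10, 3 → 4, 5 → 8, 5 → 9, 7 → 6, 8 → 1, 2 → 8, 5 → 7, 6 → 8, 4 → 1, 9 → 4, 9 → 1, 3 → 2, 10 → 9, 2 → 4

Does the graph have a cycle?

Yes

DFS with white/gray/black marking, starting from 8:
8 gray
  1 gray
    1→8: 8 is gray → back edge
Back edge found, so a cycle exists: 8 → 1 → 8.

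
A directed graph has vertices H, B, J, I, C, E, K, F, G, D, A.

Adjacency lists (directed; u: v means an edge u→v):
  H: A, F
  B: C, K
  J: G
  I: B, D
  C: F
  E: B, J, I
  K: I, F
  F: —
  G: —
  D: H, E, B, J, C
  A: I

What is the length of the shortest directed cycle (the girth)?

For each vertex v, BFS finds the shortest path from v back to v.
The shortest such closed walk is E → I → D → E, length 3.

3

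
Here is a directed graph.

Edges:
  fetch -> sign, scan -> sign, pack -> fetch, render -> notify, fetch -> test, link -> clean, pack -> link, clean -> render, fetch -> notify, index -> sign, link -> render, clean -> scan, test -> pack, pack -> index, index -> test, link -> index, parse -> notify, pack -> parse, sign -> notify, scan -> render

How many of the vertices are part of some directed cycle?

A vertex is on a directed cycle iff it belongs to a strongly connected component of size ≥ 2 (or has a self-loop).
The vertices on cycles are {link, pack, test, fetch, index} — 5 in total.

5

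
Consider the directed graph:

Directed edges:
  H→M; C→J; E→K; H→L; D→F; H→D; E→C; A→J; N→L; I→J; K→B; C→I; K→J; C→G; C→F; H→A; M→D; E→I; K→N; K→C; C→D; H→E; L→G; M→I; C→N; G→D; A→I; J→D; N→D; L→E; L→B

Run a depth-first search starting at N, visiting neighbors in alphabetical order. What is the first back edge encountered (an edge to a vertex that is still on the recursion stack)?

DFS from N (visiting neighbors in alphabetical order); mark gray on enter, black on exit:
N gray
  D gray
    F gray
    F black
  D black
  L gray
    B gray
    B black
    E gray
      C gray
        C→D: D black — skip
        C→F: F black — skip
        G gray
          G→D: D black — skip
        G black
        I gray
          J gray
            J→D: D black — skip
          J black
        I black
        C→J: J black — skip
        C→N: N is gray → back edge
First back edge: C → N.

C->N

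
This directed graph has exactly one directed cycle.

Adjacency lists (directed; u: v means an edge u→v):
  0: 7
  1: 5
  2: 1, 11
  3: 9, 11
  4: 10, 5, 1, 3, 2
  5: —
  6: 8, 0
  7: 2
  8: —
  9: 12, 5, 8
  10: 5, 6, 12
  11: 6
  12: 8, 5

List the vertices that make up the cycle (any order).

0, 2, 6, 7, 11

DFS with gray/black marking from 2:
2 gray
  1 gray
    5 gray
    5 black
  1 black
  11 gray
    6 gray
      8 gray
      8 black
      0 gray
        7 gray
          7→2: 2 is gray → back edge
Back edge closes the cycle 2 → 11 → 6 → 0 → 7 → 2; its vertices are {0, 2, 6, 7, 11}.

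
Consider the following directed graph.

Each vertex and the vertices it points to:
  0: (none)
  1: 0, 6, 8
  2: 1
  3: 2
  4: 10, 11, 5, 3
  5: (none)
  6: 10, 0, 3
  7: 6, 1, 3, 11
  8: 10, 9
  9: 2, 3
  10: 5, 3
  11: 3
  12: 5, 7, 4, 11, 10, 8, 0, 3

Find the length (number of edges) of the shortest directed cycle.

4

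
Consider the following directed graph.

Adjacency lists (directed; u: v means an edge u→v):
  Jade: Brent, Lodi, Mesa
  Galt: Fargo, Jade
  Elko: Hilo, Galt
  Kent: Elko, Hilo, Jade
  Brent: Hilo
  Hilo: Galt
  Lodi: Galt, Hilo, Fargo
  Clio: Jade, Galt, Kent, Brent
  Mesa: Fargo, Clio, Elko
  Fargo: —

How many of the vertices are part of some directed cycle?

9

A vertex is on a directed cycle iff it belongs to a strongly connected component of size ≥ 2 (or has a self-loop).
The vertices on cycles are {Clio, Elko, Galt, Hilo, Jade, Kent, Lodi, Mesa, Brent} — 9 in total.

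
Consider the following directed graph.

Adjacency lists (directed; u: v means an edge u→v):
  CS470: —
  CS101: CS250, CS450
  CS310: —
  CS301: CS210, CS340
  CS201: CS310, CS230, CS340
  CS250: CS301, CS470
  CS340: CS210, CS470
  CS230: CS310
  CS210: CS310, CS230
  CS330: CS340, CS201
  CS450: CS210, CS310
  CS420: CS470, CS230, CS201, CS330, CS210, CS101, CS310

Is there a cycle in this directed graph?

DFS with white/gray/black marking, starting from CS230:
CS230 gray
  CS310 gray
  CS310 black
CS230 black
CS470 gray
CS470 black
CS101 gray
  CS250 gray
    CS301 gray
      CS210 gray
        CS210→CS310: CS310 black — skip
        CS210→CS230: CS230 black — skip
      CS210 black
      CS340 gray
        CS340→CS210: CS210 black — skip
        CS340→CS470: CS470 black — skip
      CS340 black
    CS301 black
    CS250→CS470: CS470 black — skip
  CS250 black
  CS450 gray
    CS450→CS210: CS210 black — skip
    CS450→CS310: CS310 black — skip
  CS450 black
CS101 black
CS201 gray
  CS201→CS310: CS310 black — skip
  CS201→CS230: CS230 black — skip
  CS201→CS340: CS340 black — skip
CS201 black
CS330 gray
  CS330→CS340: CS340 black — skip
  CS330→CS201: CS201 black — skip
CS330 black
CS420 gray
  CS420→CS470: CS470 black — skip
  CS420→CS230: CS230 black — skip
  CS420→CS201: CS201 black — skip
  CS420→CS330: CS330 black — skip
  CS420→CS210: CS210 black — skip
  CS420→CS101: CS101 black — skip
  CS420→CS310: CS310 black — skip
CS420 black
Every edge goes to a white or black vertex — no back edge, so the graph is acyclic.

No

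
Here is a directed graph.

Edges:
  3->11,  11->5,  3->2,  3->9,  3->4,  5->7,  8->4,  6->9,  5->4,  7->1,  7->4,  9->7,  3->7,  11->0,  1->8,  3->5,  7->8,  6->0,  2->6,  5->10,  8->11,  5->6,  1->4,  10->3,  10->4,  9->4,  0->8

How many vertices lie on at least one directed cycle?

A vertex is on a directed cycle iff it belongs to a strongly connected component of size ≥ 2 (or has a self-loop).
The vertices on cycles are {0, 1, 2, 3, 5, 6, 7, 8, 9, 10, 11} — 11 in total.

11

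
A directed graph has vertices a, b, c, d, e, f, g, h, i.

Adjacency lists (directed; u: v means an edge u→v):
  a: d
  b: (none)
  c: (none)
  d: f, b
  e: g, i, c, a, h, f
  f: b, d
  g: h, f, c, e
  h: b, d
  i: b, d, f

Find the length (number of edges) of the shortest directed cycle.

2

For each vertex v, BFS finds the shortest path from v back to v.
The shortest such closed walk is g → e → g, length 2.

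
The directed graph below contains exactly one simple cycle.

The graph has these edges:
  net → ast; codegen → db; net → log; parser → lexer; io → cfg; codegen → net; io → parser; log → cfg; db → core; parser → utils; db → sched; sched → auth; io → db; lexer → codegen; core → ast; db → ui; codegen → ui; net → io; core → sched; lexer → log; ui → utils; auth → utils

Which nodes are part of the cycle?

io, net, lexer, parser, codegen

DFS with gray/black marking from codegen:
codegen gray
  ui gray
    utils gray
    utils black
  ui black
  db gray
    db→ui: ui black — skip
    sched gray
      auth gray
        auth→utils: utils black — skip
      auth black
    sched black
    core gray
      ast gray
      ast black
      core→sched: sched black — skip
    core black
  db black
  net gray
    io gray
      io→db: db black — skip
      cfg gray
      cfg black
      parser gray
        lexer gray
          log gray
            log→cfg: cfg black — skip
          log black
          lexer→codegen: codegen is gray → back edge
Back edge closes the cycle codegen → net → io → parser → lexer → codegen; its vertices are {io, net, lexer, parser, codegen}.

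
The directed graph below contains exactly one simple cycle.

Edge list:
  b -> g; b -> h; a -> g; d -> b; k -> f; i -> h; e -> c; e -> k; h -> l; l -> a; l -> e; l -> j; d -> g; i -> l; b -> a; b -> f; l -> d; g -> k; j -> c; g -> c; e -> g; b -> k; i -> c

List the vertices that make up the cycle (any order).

b, d, h, l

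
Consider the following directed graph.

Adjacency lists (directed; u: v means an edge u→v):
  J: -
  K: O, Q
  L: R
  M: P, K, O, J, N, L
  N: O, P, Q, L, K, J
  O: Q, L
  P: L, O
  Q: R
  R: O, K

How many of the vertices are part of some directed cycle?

5

A vertex is on a directed cycle iff it belongs to a strongly connected component of size ≥ 2 (or has a self-loop).
The vertices on cycles are {K, L, O, Q, R} — 5 in total.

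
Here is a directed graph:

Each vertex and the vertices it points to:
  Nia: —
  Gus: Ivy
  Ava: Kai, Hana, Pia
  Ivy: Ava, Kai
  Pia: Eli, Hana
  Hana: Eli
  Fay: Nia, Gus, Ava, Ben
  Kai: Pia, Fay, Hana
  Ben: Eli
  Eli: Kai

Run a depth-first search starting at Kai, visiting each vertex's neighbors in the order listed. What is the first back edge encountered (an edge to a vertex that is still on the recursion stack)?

Eli->Kai

DFS from Kai (visiting each vertex's neighbors in the order listed); mark gray on enter, black on exit:
Kai gray
  Pia gray
    Eli gray
      Eli→Kai: Kai is gray → back edge
First back edge: Eli → Kai.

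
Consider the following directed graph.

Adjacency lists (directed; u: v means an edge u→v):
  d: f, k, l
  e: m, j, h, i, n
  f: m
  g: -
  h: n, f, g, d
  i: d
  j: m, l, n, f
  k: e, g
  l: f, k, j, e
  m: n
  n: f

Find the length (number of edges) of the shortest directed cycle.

2

For each vertex v, BFS finds the shortest path from v back to v.
The shortest such closed walk is l → j → l, length 2.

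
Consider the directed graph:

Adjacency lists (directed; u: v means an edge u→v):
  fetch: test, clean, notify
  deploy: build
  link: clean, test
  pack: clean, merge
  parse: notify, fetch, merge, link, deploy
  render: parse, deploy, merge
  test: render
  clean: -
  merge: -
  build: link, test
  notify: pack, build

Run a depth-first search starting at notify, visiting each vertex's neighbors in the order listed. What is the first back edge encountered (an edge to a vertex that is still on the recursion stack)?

parse→notify

DFS from notify (visiting each vertex's neighbors in the order listed); mark gray on enter, black on exit:
notify gray
  pack gray
    clean gray
    clean black
    merge gray
    merge black
  pack black
  build gray
    link gray
      link→clean: clean black — skip
      test gray
        render gray
          parse gray
            parse→notify: notify is gray → back edge
First back edge: parse → notify.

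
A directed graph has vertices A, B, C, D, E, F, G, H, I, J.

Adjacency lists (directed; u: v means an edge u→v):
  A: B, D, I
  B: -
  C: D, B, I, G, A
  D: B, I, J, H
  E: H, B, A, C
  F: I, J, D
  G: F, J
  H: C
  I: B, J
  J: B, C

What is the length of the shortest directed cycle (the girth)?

3

For each vertex v, BFS finds the shortest path from v back to v.
The shortest such closed walk is H → C → D → H, length 3.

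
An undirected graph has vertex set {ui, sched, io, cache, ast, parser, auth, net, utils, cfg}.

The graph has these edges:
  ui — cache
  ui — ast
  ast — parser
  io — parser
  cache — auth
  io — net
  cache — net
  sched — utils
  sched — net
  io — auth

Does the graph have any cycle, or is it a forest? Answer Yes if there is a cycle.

DFS, tracking each vertex's parent; an edge to a visited non-parent vertex closes a cycle.
Start from ui:
visit ui (parent –)
  visit cache (parent ui)
    cache–ui: parent, skip
    visit net (parent cache)
      visit sched (parent net)
        sched–net: parent, skip
        visit utils (parent sched)
          utils–sched: parent, skip
      net–cache: parent, skip
      visit io (parent net)
        io–net: parent, skip
        visit parser (parent io)
          visit ast (parent parser)
            ast–ui: ui visited and ≠ parent → cycle
Cycle: ui – cache – net – io – parser – ast – ui.

Yes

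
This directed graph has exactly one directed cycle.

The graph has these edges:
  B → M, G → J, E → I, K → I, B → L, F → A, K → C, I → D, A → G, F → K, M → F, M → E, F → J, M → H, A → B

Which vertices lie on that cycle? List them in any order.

A, B, F, M

DFS with gray/black marking from M:
M gray
  H gray
  H black
  E gray
    I gray
      D gray
      D black
    I black
  E black
  F gray
    A gray
      G gray
        J gray
        J black
      G black
      B gray
        B→M: M is gray → back edge
Back edge closes the cycle M → F → A → B → M; its vertices are {A, B, F, M}.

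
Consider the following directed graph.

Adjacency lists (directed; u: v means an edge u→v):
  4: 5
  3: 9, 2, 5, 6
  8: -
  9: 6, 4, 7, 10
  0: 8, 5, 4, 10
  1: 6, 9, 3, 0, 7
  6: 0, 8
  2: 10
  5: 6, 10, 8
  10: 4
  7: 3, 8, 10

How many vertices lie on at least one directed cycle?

8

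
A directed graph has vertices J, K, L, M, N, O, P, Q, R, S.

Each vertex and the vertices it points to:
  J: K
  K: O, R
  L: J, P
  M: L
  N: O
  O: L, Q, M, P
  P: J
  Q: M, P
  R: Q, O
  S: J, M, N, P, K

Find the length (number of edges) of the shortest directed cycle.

4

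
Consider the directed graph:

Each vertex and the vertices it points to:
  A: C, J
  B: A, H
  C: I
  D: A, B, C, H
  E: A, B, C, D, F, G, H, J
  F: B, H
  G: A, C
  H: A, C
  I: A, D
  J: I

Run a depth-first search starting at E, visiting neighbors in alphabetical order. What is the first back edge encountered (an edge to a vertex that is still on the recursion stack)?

DFS from E (visiting neighbors in alphabetical order); mark gray on enter, black on exit:
E gray
  A gray
    C gray
      I gray
        I→A: A is gray → back edge
First back edge: I → A.

I→A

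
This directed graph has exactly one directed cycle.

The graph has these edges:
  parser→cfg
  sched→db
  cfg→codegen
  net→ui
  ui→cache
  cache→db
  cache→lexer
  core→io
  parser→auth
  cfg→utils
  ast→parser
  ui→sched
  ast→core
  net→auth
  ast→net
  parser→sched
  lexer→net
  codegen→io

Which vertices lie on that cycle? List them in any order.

ui, net, cache, lexer

DFS with gray/black marking from net:
net gray
  auth gray
  auth black
  ui gray
    sched gray
      db gray
      db black
    sched black
    cache gray
      lexer gray
        lexer→net: net is gray → back edge
Back edge closes the cycle net → ui → cache → lexer → net; its vertices are {ui, net, cache, lexer}.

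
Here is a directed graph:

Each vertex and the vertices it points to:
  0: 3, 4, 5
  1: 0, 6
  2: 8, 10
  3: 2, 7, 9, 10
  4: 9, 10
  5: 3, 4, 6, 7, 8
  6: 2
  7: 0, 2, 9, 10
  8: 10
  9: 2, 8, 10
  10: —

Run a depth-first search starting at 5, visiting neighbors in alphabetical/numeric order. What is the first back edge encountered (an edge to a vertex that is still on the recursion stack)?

DFS from 5 (visiting neighbors in alphabetical/numeric order); mark gray on enter, black on exit:
5 gray
  3 gray
    2 gray
      8 gray
        10 gray
        10 black
      8 black
      2→10: 10 black — skip
    2 black
    7 gray
      0 gray
        0→3: 3 is gray → back edge
First back edge: 0 → 3.

0→3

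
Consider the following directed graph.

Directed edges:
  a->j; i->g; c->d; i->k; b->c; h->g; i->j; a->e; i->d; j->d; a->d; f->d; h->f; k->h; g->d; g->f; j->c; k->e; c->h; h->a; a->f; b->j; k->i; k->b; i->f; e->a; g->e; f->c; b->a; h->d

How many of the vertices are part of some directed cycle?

9

A vertex is on a directed cycle iff it belongs to a strongly connected component of size ≥ 2 (or has a self-loop).
The vertices on cycles are {a, c, e, f, g, h, i, j, k} — 9 in total.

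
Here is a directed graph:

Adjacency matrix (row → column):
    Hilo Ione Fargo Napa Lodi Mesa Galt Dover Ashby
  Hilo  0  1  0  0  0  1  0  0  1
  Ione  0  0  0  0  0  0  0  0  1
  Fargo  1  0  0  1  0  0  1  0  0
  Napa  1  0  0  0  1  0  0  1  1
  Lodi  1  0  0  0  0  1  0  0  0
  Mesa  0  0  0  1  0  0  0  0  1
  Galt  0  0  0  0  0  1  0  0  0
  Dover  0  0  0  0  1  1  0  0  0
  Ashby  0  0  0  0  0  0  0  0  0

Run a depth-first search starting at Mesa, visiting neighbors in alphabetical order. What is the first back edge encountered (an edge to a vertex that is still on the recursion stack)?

Hilo→Mesa

DFS from Mesa (visiting neighbors in alphabetical order); mark gray on enter, black on exit:
Mesa gray
  Ashby gray
  Ashby black
  Napa gray
    Napa→Ashby: Ashby black — skip
    Dover gray
      Lodi gray
        Hilo gray
          Hilo→Ashby: Ashby black — skip
          Ione gray
            Ione→Ashby: Ashby black — skip
          Ione black
          Hilo→Mesa: Mesa is gray → back edge
First back edge: Hilo → Mesa.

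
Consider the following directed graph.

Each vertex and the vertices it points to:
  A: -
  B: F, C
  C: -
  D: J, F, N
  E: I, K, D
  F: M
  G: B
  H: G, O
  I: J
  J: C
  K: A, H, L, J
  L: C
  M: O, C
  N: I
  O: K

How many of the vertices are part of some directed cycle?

7

A vertex is on a directed cycle iff it belongs to a strongly connected component of size ≥ 2 (or has a self-loop).
The vertices on cycles are {B, F, G, H, K, M, O} — 7 in total.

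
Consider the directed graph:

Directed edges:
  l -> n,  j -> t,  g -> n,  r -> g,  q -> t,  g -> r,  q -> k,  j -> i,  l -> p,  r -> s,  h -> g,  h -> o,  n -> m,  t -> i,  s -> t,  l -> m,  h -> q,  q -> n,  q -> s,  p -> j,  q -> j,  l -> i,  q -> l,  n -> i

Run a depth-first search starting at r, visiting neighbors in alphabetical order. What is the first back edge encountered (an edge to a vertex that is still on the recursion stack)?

g->r

DFS from r (visiting neighbors in alphabetical order); mark gray on enter, black on exit:
r gray
  g gray
    n gray
      i gray
      i black
      m gray
      m black
    n black
    g→r: r is gray → back edge
First back edge: g → r.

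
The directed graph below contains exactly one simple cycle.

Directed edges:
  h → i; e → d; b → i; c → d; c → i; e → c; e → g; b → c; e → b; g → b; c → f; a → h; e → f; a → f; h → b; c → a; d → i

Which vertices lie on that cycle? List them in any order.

a, b, c, h

DFS with gray/black marking from c:
c gray
  i gray
  i black
  d gray
    d→i: i black — skip
  d black
  f gray
  f black
  a gray
    a→f: f black — skip
    h gray
      h→i: i black — skip
      b gray
        b→i: i black — skip
        b→c: c is gray → back edge
Back edge closes the cycle c → a → h → b → c; its vertices are {a, b, c, h}.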